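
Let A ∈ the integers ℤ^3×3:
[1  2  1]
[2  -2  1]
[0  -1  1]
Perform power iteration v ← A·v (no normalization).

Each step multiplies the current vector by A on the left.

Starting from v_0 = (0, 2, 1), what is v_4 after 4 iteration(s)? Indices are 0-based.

v_0 = (0, 2, 1).
v_1 = A·v_0 = (5, -3, -1).
v_2 = A·v_1 = (-2, 15, 2).
v_3 = A·v_2 = (30, -32, -13).
v_4 = A·v_3 = (-47, 111, 19).

v_4 = (-47, 111, 19)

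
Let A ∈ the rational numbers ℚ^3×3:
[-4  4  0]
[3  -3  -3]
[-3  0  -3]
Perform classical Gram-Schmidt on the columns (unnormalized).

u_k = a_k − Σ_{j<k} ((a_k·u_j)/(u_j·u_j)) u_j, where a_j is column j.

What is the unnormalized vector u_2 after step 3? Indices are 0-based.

Step 1: u_0 = a_0 = (-4, 3, -3).
Step 2: u_1 = a_1 − (-25/34)·u_0 = (18/17, -27/34, -75/34).
Step 3: u_2 = a_2 − (0)·u_0 − (34/25)·u_1 = (-36/25, -48/25, 0).

u_2 = (-36/25, -48/25, 0)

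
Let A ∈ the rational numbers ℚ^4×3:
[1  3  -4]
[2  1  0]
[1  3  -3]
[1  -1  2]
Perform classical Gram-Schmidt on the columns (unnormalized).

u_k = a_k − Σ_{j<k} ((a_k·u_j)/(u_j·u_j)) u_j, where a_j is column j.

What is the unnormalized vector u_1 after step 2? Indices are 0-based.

Step 1: u_0 = a_0 = (1, 2, 1, 1).
Step 2: u_1 = a_1 − (1)·u_0 = (2, -1, 2, -2).

u_1 = (2, -1, 2, -2)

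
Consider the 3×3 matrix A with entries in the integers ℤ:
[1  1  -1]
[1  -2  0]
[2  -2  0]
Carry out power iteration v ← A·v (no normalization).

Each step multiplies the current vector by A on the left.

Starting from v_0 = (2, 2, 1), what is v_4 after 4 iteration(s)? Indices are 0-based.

v_4 = (-3, 24, 22)

v_0 = (2, 2, 1).
v_1 = A·v_0 = (3, -2, 0).
v_2 = A·v_1 = (1, 7, 10).
v_3 = A·v_2 = (-2, -13, -12).
v_4 = A·v_3 = (-3, 24, 22).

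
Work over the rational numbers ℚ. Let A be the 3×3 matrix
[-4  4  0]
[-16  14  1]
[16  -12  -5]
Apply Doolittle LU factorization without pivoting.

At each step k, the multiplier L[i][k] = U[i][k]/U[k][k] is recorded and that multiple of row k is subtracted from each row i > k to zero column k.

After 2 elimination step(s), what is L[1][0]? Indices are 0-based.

L[1][0] = 4

Step 1: pivot at (0,0) is -4.
  row1 ← row1 − (4)·row0  ⇒  L[1][0]=4, U row1=(0, -2, 1)
  row2 ← row2 − (-4)·row0  ⇒  L[2][0]=-4, U row2=(0, 4, -5)
Step 2: pivot at (1,1) is -2.
  row2 ← row2 − (-2)·row1  ⇒  L[2][1]=-2, U row2=(0, 0, -3)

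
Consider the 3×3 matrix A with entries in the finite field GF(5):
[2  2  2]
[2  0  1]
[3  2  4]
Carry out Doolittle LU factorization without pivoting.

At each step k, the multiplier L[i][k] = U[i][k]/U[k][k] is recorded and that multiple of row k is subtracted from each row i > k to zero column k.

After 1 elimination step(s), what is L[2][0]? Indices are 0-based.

[col 0] pivot 2
  R1 -= 1*R0 → (0, 3, 4)  (L[1][0] := 1)
  R2 -= 4*R0 → (0, 4, 1)  (L[2][0] := 4)

L[2][0] = 4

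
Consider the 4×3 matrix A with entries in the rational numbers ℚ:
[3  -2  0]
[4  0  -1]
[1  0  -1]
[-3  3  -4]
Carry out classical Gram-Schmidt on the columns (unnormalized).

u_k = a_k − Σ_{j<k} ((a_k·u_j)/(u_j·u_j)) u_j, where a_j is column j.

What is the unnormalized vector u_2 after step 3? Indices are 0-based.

Step 1: u_0 = a_0 = (3, 4, 1, -3).
Step 2: u_1 = a_1 − (-3/7)·u_0 = (-5/7, 12/7, 3/7, 12/7).
Step 3: u_2 = a_2 − (1/5)·u_0 − (-63/46)·u_1 = (-363/230, 63/115, -141/230, -121/115).

u_2 = (-363/230, 63/115, -141/230, -121/115)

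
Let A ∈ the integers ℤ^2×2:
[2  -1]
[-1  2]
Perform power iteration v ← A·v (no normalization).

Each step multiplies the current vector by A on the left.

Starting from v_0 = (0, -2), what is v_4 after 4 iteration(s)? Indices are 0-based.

v_0 = (0, -2).
v_1 = A·v_0 = (2, -4).
v_2 = A·v_1 = (8, -10).
v_3 = A·v_2 = (26, -28).
v_4 = A·v_3 = (80, -82).

v_4 = (80, -82)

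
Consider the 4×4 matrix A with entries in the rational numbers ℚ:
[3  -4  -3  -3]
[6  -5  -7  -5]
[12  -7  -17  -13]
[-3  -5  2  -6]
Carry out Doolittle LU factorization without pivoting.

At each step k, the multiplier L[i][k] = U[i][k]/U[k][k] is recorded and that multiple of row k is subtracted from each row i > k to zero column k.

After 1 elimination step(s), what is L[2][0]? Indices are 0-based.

[col 0] pivot 3
  R1 -= 2*R0 → (0, 3, -1, 1)  (L[1][0] := 2)
  R2 -= 4*R0 → (0, 9, -5, -1)  (L[2][0] := 4)
  R3 -= -1*R0 → (0, -9, -1, -9)  (L[3][0] := -1)

L[2][0] = 4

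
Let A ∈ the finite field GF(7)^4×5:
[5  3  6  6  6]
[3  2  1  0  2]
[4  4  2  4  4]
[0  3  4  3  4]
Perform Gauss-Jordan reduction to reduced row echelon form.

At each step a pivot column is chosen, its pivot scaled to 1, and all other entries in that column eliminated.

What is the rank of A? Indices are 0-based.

pivot(0,0)=5: scale R0 → (1, 2, 4, 4, 4)
  clear (1,0): R1 −= (3)R0 → (0, 3, 3, 2, 4)
  clear (2,0): R2 −= (4)R0 → (0, 3, 0, 2, 2)
pivot(1,1)=3: scale R1 → (0, 1, 1, 3, 6)
  clear (0,1): R0 −= (2)R1 → (1, 0, 2, 5, 6)
  clear (2,1): R2 −= (3)R1 → (0, 0, 4, 0, 5)
  clear (3,1): R3 −= (3)R1 → (0, 0, 1, 1, 0)
pivot(2,2)=4: scale R2 → (0, 0, 1, 0, 3)
  clear (0,2): R0 −= (2)R2 → (1, 0, 0, 5, 0)
  clear (1,2): R1 −= (1)R2 → (0, 1, 0, 3, 3)
  clear (3,2): R3 −= (1)R2 → (0, 0, 0, 1, 4)
pivot(3,3)=1: scale R3 → (0, 0, 0, 1, 4)
  clear (0,3): R0 −= (5)R3 → (1, 0, 0, 0, 1)
  clear (1,3): R1 −= (3)R3 → (0, 1, 0, 0, 5)

rank = 4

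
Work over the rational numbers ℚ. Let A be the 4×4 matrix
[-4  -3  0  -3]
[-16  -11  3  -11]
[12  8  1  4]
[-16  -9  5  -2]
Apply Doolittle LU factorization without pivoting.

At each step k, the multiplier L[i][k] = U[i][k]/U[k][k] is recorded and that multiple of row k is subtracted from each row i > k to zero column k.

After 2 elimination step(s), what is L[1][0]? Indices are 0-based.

[col 0] pivot -4
  R1 -= 4*R0 → (0, 1, 3, 1)  (L[1][0] := 4)
  R2 -= -3*R0 → (0, -1, 1, -5)  (L[2][0] := -3)
  R3 -= 4*R0 → (0, 3, 5, 10)  (L[3][0] := 4)
[col 1] pivot 1
  R2 -= -1*R1 → (0, 0, 4, -4)  (L[2][1] := -1)
  R3 -= 3*R1 → (0, 0, -4, 7)  (L[3][1] := 3)

L[1][0] = 4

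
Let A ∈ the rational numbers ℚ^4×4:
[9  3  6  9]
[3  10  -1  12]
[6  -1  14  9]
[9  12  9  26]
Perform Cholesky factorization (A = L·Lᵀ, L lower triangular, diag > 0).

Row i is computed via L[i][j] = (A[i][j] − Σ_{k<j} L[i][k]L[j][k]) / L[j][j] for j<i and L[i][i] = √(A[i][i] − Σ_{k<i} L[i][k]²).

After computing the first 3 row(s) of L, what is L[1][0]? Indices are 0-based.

Step 1: L[0][0] = √(9) = 3.
  L[1][0] = (3) / L[0][0] = 1.
Step 2: L[1][1] = √(9) = 3.
  L[2][0] = (6) / L[0][0] = 2.
  L[2][1] = (-3) / L[1][1] = -1.
Step 3: L[2][2] = √(9) = 3.

L[1][0] = 1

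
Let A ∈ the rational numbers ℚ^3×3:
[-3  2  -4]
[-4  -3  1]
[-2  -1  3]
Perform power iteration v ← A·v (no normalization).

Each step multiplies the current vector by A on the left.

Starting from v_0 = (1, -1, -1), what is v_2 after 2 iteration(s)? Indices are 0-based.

v_0 = (1, -1, -1).
v_1 = A·v_0 = (-1, -2, -4).
v_2 = A·v_1 = (15, 6, -8).

v_2 = (15, 6, -8)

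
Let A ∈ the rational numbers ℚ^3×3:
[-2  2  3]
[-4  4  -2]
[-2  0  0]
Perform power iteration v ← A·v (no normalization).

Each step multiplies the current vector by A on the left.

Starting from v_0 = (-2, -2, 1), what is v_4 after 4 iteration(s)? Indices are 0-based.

v_4 = (-72, -112, 156)

v_0 = (-2, -2, 1).
v_1 = A·v_0 = (3, -2, 4).
v_2 = A·v_1 = (2, -28, -6).
v_3 = A·v_2 = (-78, -108, -4).
v_4 = A·v_3 = (-72, -112, 156).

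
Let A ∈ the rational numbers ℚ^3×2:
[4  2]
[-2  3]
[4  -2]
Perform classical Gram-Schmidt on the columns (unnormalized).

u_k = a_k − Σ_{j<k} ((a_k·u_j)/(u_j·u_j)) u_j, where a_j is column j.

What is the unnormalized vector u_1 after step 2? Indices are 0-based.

Step 1: u_0 = a_0 = (4, -2, 4).
Step 2: u_1 = a_1 − (-1/6)·u_0 = (8/3, 8/3, -4/3).

u_1 = (8/3, 8/3, -4/3)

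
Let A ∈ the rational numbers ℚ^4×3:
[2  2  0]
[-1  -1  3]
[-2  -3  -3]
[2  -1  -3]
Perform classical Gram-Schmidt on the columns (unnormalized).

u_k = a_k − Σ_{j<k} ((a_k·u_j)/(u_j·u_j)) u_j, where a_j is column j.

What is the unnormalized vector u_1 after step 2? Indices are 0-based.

u_1 = (8/13, -4/13, -21/13, -31/13)

Step 1: u_0 = a_0 = (2, -1, -2, 2).
Step 2: u_1 = a_1 − (9/13)·u_0 = (8/13, -4/13, -21/13, -31/13).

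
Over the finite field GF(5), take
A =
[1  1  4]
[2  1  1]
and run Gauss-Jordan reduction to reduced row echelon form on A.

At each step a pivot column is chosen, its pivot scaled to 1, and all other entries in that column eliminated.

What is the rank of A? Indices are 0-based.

step 1: normalize row 0 (÷1) = (1, 1, 4)
  row 1: subtract 2×row0 = (0, 4, 3)
step 2: normalize row 1 (÷4) = (0, 1, 2)
  row 0: subtract 1×row1 = (1, 0, 2)

rank = 2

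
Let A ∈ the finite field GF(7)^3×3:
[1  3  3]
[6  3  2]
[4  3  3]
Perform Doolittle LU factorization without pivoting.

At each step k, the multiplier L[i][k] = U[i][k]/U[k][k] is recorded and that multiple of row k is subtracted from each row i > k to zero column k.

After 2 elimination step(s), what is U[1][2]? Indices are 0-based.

k=0: U[0][0]=1
  eliminate (1,0): mult=6, new row 1: (0, 6, 5); set L[1][0]=6
  eliminate (2,0): mult=4, new row 2: (0, 5, 5); set L[2][0]=4
k=1: U[1][1]=6
  eliminate (2,1): mult=2, new row 2: (0, 0, 2); set L[2][1]=2

U[1][2] = 5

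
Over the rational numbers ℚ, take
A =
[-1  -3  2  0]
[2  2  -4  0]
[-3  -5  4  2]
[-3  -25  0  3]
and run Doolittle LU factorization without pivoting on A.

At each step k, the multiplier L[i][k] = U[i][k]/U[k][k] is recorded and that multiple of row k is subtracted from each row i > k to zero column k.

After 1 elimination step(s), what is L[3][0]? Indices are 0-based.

k=0: U[0][0]=-1
  eliminate (1,0): mult=-2, new row 1: (0, -4, 0, 0); set L[1][0]=-2
  eliminate (2,0): mult=3, new row 2: (0, 4, -2, 2); set L[2][0]=3
  eliminate (3,0): mult=3, new row 3: (0, -16, -6, 3); set L[3][0]=3

L[3][0] = 3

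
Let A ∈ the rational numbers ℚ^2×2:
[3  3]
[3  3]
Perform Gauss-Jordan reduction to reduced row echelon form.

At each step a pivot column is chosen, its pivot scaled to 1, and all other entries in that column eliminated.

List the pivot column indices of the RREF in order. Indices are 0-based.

pivot columns: 0

step 1: normalize row 0 (÷3) = (1, 1)
  row 1: subtract 3×row0 = (0, 0)
skip col 1 (zero from row 1)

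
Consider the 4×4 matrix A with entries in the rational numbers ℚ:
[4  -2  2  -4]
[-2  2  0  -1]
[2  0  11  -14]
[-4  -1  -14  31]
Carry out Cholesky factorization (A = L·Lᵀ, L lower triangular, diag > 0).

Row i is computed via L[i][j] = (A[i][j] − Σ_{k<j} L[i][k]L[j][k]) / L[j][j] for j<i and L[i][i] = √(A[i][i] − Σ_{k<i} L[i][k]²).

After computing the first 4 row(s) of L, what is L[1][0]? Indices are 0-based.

Step 1: L[0][0] = √(4) = 2.
  L[1][0] = (-2) / L[0][0] = -1.
Step 2: L[1][1] = √(1) = 1.
  L[2][0] = (2) / L[0][0] = 1.
  L[2][1] = (1) / L[1][1] = 1.
Step 3: L[2][2] = √(9) = 3.
  L[3][0] = (-4) / L[0][0] = -2.
  L[3][1] = (-3) / L[1][1] = -3.
  L[3][2] = (-9) / L[2][2] = -3.
Step 4: L[3][3] = √(9) = 3.

L[1][0] = -1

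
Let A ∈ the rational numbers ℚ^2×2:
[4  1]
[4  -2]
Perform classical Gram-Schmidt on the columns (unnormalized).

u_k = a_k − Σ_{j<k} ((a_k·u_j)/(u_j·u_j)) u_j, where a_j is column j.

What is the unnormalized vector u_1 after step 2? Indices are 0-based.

u_1 = (3/2, -3/2)

Step 1: u_0 = a_0 = (4, 4).
Step 2: u_1 = a_1 − (-1/8)·u_0 = (3/2, -3/2).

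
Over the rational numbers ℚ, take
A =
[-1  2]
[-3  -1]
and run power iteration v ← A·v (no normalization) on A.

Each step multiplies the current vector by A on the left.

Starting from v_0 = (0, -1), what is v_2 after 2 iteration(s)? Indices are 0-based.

v_2 = (4, 5)

v_0 = (0, -1).
v_1 = A·v_0 = (-2, 1).
v_2 = A·v_1 = (4, 5).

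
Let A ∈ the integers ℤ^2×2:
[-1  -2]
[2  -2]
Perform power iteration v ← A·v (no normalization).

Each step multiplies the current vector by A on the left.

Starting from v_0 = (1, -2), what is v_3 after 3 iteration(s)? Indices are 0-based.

v_0 = (1, -2).
v_1 = A·v_0 = (3, 6).
v_2 = A·v_1 = (-15, -6).
v_3 = A·v_2 = (27, -18).

v_3 = (27, -18)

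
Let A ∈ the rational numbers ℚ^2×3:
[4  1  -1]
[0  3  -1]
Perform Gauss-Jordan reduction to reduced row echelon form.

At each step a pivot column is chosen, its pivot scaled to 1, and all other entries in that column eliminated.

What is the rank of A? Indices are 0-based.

pivot(0,0)=4: scale R0 → (1, 1/4, -1/4)
pivot(1,1)=3: scale R1 → (0, 1, -1/3)
  clear (0,1): R0 −= (1/4)R1 → (1, 0, -1/6)

rank = 2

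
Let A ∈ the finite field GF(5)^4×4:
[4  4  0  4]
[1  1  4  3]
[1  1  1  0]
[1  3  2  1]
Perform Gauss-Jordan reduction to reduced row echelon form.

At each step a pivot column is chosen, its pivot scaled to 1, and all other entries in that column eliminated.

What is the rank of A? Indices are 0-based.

pivot(0,0)=4: scale R0 → (1, 1, 0, 1)
  clear (1,0): R1 −= (1)R0 → (0, 0, 4, 2)
  clear (2,0): R2 −= (1)R0 → (0, 0, 1, 4)
  clear (3,0): R3 −= (1)R0 → (0, 2, 2, 0)
pivot(1,1): swap R1↔R3
pivot(1,1)=2: scale R1 → (0, 1, 1, 0)
  clear (0,1): R0 −= (1)R1 → (1, 0, 4, 1)
pivot(2,2)=1: scale R2 → (0, 0, 1, 4)
  clear (0,2): R0 −= (4)R2 → (1, 0, 0, 0)
  clear (1,2): R1 −= (1)R2 → (0, 1, 0, 1)
  clear (3,2): R3 −= (4)R2 → (0, 0, 0, 1)
pivot(3,3)=1: scale R3 → (0, 0, 0, 1)
  clear (1,3): R1 −= (1)R3 → (0, 1, 0, 0)
  clear (2,3): R2 −= (4)R3 → (0, 0, 1, 0)

rank = 4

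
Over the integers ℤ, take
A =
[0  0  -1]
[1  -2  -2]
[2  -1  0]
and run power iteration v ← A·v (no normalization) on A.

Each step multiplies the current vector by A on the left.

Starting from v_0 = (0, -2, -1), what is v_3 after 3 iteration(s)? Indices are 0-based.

v_0 = (0, -2, -1).
v_1 = A·v_0 = (1, 6, 2).
v_2 = A·v_1 = (-2, -15, -4).
v_3 = A·v_2 = (4, 36, 11).

v_3 = (4, 36, 11)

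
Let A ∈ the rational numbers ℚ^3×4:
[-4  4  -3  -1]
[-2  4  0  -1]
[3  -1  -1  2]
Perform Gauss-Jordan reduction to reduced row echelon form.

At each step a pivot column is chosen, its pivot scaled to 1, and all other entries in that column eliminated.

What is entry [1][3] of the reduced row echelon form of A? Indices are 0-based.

pivot(0,0)=-4: scale R0 → (1, -1, 3/4, 1/4)
  clear (1,0): R1 −= (-2)R0 → (0, 2, 3/2, -1/2)
  clear (2,0): R2 −= (3)R0 → (0, 2, -13/4, 5/4)
pivot(1,1)=2: scale R1 → (0, 1, 3/4, -1/4)
  clear (0,1): R0 −= (-1)R1 → (1, 0, 3/2, 0)
  clear (2,1): R2 −= (2)R1 → (0, 0, -19/4, 7/4)
pivot(2,2)=-19/4: scale R2 → (0, 0, 1, -7/19)
  clear (0,2): R0 −= (3/2)R2 → (1, 0, 0, 21/38)
  clear (1,2): R1 −= (3/4)R2 → (0, 1, 0, 1/38)

M[1][3] = 1/38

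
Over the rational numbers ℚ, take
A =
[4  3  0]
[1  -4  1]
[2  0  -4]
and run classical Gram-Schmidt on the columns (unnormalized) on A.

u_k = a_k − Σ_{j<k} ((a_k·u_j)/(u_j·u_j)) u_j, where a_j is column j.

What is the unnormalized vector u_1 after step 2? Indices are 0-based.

u_1 = (31/21, -92/21, -16/21)

Step 1: u_0 = a_0 = (4, 1, 2).
Step 2: u_1 = a_1 − (8/21)·u_0 = (31/21, -92/21, -16/21).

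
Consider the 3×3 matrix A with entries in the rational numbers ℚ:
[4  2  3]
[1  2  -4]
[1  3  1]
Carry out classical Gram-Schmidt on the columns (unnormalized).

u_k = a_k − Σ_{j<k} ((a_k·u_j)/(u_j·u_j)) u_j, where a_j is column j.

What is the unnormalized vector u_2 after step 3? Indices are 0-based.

Step 1: u_0 = a_0 = (4, 1, 1).
Step 2: u_1 = a_1 − (13/18)·u_0 = (-8/9, 23/18, 41/18).
Step 3: u_2 = a_2 − (1/2)·u_0 − (-99/137)·u_1 = (49/137, -490/137, 294/137).

u_2 = (49/137, -490/137, 294/137)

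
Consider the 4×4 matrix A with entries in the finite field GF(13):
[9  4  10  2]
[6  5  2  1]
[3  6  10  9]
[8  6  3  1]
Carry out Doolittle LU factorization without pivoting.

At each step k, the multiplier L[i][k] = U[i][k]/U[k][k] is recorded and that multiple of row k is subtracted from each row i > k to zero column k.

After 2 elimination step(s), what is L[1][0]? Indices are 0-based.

[col 0] pivot 9
  R1 -= 5*R0 → (0, 11, 4, 4)  (L[1][0] := 5)
  R2 -= 9*R0 → (0, 9, 11, 4)  (L[2][0] := 9)
  R3 -= 11*R0 → (0, 1, 10, 5)  (L[3][0] := 11)
[col 1] pivot 11
  R2 -= 2*R1 → (0, 0, 3, 9)  (L[2][1] := 2)
  R3 -= 6*R1 → (0, 0, 12, 7)  (L[3][1] := 6)

L[1][0] = 5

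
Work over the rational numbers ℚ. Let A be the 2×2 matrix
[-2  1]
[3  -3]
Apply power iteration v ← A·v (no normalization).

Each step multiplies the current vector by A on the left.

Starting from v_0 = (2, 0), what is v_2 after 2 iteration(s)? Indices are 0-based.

v_0 = (2, 0).
v_1 = A·v_0 = (-4, 6).
v_2 = A·v_1 = (14, -30).

v_2 = (14, -30)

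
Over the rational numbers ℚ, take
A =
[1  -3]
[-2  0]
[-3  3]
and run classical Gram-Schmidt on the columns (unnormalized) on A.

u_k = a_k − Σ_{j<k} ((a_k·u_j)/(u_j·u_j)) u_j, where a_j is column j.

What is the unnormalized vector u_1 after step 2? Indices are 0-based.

u_1 = (-15/7, -12/7, 3/7)

Step 1: u_0 = a_0 = (1, -2, -3).
Step 2: u_1 = a_1 − (-6/7)·u_0 = (-15/7, -12/7, 3/7).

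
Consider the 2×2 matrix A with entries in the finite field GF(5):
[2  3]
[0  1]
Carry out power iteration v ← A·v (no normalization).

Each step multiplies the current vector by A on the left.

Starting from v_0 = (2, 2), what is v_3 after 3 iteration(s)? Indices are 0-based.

v_3 = (3, 2)

v_0 = (2, 2).
v_1 = A·v_0 = (0, 2).
v_2 = A·v_1 = (1, 2).
v_3 = A·v_2 = (3, 2).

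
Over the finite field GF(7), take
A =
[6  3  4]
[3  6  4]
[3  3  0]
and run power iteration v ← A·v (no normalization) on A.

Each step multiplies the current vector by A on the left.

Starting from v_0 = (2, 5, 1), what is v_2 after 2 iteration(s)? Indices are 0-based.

v_2 = (5, 4, 3)

v_0 = (2, 5, 1).
v_1 = A·v_0 = (3, 5, 0).
v_2 = A·v_1 = (5, 4, 3).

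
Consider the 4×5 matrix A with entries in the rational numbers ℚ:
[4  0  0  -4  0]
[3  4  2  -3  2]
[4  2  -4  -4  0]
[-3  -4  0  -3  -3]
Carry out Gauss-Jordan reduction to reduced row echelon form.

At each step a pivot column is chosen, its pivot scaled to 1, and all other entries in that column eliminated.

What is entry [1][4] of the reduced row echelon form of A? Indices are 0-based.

step 1: normalize row 0 (÷4) = (1, 0, 0, -1, 0)
  row 1: subtract 3×row0 = (0, 4, 2, 0, 2)
  row 2: subtract 4×row0 = (0, 2, -4, 0, 0)
  row 3: subtract -3×row0 = (0, -4, 0, -6, -3)
step 2: normalize row 1 (÷4) = (0, 1, 1/2, 0, 1/2)
  row 2: subtract 2×row1 = (0, 0, -5, 0, -1)
  row 3: subtract -4×row1 = (0, 0, 2, -6, -1)
step 3: normalize row 2 (÷-5) = (0, 0, 1, 0, 1/5)
  row 1: subtract 1/2×row2 = (0, 1, 0, 0, 2/5)
  row 3: subtract 2×row2 = (0, 0, 0, -6, -7/5)
step 4: normalize row 3 (÷-6) = (0, 0, 0, 1, 7/30)
  row 0: subtract -1×row3 = (1, 0, 0, 0, 7/30)

M[1][4] = 2/5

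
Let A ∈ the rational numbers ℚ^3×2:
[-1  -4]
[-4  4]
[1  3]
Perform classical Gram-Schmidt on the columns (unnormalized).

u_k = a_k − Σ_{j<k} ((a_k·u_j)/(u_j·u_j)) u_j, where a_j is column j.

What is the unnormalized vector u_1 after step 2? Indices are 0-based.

u_1 = (-9/2, 2, 7/2)

Step 1: u_0 = a_0 = (-1, -4, 1).
Step 2: u_1 = a_1 − (-1/2)·u_0 = (-9/2, 2, 7/2).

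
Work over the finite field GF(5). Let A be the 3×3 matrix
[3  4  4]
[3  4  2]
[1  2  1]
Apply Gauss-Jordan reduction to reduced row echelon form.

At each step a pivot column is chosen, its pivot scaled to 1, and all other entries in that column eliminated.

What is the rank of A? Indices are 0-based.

rank = 3

[1] R0 /= 3  ⇒  (1, 3, 3)
     R1 -= 3·R0  ⇒  (0, 0, 3)
     R2 -= 1·R0  ⇒  (0, 4, 3)
[2] R1 <-> R2
[2] R1 /= 4  ⇒  (0, 1, 2)
     R0 -= 3·R1  ⇒  (1, 0, 2)
[3] R2 /= 3  ⇒  (0, 0, 1)
     R0 -= 2·R2  ⇒  (1, 0, 0)
     R1 -= 2·R2  ⇒  (0, 1, 0)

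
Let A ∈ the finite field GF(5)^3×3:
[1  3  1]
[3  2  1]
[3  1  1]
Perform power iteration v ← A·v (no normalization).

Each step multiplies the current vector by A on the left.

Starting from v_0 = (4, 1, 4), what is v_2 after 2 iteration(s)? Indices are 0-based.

v_0 = (4, 1, 4).
v_1 = A·v_0 = (1, 3, 2).
v_2 = A·v_1 = (2, 1, 3).

v_2 = (2, 1, 3)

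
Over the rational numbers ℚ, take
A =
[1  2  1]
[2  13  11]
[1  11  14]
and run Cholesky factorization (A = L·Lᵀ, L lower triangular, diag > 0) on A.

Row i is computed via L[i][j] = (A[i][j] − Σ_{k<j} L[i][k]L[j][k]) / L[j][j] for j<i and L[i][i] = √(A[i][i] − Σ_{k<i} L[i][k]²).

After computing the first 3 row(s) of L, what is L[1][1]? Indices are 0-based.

Step 1: L[0][0] = √(1) = 1.
  L[1][0] = (2) / L[0][0] = 2.
Step 2: L[1][1] = √(9) = 3.
  L[2][0] = (1) / L[0][0] = 1.
  L[2][1] = (9) / L[1][1] = 3.
Step 3: L[2][2] = √(4) = 2.

L[1][1] = 3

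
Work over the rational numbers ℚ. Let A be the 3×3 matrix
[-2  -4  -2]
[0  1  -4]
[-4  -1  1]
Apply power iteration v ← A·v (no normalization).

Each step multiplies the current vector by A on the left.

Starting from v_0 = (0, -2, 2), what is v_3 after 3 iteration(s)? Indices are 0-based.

v_3 = (60, -18, -72)

v_0 = (0, -2, 2).
v_1 = A·v_0 = (4, -10, 4).
v_2 = A·v_1 = (24, -26, -2).
v_3 = A·v_2 = (60, -18, -72).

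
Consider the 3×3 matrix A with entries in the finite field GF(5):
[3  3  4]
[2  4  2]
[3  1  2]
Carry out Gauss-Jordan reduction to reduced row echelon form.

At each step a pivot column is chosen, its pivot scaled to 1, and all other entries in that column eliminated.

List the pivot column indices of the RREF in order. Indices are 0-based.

pivot(0,0)=3: scale R0 → (1, 1, 3)
  clear (1,0): R1 −= (2)R0 → (0, 2, 1)
  clear (2,0): R2 −= (3)R0 → (0, 3, 3)
pivot(1,1)=2: scale R1 → (0, 1, 3)
  clear (0,1): R0 −= (1)R1 → (1, 0, 0)
  clear (2,1): R2 −= (3)R1 → (0, 0, 4)
pivot(2,2)=4: scale R2 → (0, 0, 1)
  clear (1,2): R1 −= (3)R2 → (0, 1, 0)

pivot columns: 0, 1, 2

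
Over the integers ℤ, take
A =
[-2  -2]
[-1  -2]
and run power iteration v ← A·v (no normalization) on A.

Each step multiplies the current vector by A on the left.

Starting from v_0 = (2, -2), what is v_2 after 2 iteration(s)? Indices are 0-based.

v_2 = (-4, -4)

v_0 = (2, -2).
v_1 = A·v_0 = (0, 2).
v_2 = A·v_1 = (-4, -4).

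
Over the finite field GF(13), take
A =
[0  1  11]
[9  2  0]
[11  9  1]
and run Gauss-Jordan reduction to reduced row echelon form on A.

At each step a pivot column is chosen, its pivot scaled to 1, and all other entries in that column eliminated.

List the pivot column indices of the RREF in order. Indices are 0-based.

pivot columns: 0, 1, 2

pivot(0,0): swap R0↔R1
pivot(0,0)=9: scale R0 → (1, 6, 0)
  clear (2,0): R2 −= (11)R0 → (0, 8, 1)
pivot(1,1)=1: scale R1 → (0, 1, 11)
  clear (0,1): R0 −= (6)R1 → (1, 0, 12)
  clear (2,1): R2 −= (8)R1 → (0, 0, 4)
pivot(2,2)=4: scale R2 → (0, 0, 1)
  clear (0,2): R0 −= (12)R2 → (1, 0, 0)
  clear (1,2): R1 −= (11)R2 → (0, 1, 0)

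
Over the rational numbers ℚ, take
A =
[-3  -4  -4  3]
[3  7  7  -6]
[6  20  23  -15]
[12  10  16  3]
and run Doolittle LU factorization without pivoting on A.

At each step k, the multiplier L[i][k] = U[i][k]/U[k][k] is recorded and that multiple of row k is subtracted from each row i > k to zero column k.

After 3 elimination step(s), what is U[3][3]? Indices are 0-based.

U[3][3] = 3

Step 1: pivot at (0,0) is -3.
  row1 ← row1 − (-1)·row0  ⇒  L[1][0]=-1, U row1=(0, 3, 3, -3)
  row2 ← row2 − (-2)·row0  ⇒  L[2][0]=-2, U row2=(0, 12, 15, -9)
  row3 ← row3 − (-4)·row0  ⇒  L[3][0]=-4, U row3=(0, -6, 0, 15)
Step 2: pivot at (1,1) is 3.
  row2 ← row2 − (4)·row1  ⇒  L[2][1]=4, U row2=(0, 0, 3, 3)
  row3 ← row3 − (-2)·row1  ⇒  L[3][1]=-2, U row3=(0, 0, 6, 9)
Step 3: pivot at (2,2) is 3.
  row3 ← row3 − (2)·row2  ⇒  L[3][2]=2, U row3=(0, 0, 0, 3)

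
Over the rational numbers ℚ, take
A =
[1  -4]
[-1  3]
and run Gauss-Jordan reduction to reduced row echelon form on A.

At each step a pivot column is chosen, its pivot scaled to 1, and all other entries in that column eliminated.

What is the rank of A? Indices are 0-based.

[1] R0 /= 1  ⇒  (1, -4)
     R1 -= -1·R0  ⇒  (0, -1)
[2] R1 /= -1  ⇒  (0, 1)
     R0 -= -4·R1  ⇒  (1, 0)

rank = 2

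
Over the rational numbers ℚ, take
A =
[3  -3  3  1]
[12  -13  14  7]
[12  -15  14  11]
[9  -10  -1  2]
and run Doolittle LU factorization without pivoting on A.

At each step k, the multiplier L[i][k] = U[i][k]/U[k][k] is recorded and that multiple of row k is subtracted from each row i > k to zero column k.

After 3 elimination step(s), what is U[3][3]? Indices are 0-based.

[col 0] pivot 3
  R1 -= 4*R0 → (0, -1, 2, 3)  (L[1][0] := 4)
  R2 -= 4*R0 → (0, -3, 2, 7)  (L[2][0] := 4)
  R3 -= 3*R0 → (0, -1, -10, -1)  (L[3][0] := 3)
[col 1] pivot -1
  R2 -= 3*R1 → (0, 0, -4, -2)  (L[2][1] := 3)
  R3 -= 1*R1 → (0, 0, -12, -4)  (L[3][1] := 1)
[col 2] pivot -4
  R3 -= 3*R2 → (0, 0, 0, 2)  (L[3][2] := 3)

U[3][3] = 2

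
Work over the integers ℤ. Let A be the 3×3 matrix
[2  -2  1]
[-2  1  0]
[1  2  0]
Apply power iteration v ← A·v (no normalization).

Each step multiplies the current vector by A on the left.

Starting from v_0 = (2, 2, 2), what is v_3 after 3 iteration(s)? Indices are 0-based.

v_0 = (2, 2, 2).
v_1 = A·v_0 = (2, -2, 6).
v_2 = A·v_1 = (14, -6, -2).
v_3 = A·v_2 = (38, -34, 2).

v_3 = (38, -34, 2)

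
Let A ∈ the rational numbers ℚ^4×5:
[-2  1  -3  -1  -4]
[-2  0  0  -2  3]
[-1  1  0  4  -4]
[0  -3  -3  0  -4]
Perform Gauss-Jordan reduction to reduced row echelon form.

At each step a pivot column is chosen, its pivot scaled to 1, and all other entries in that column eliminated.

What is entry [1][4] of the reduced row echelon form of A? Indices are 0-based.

M[1][4] = -1/2

pivot(0,0)=-2: scale R0 → (1, -1/2, 3/2, 1/2, 2)
  clear (1,0): R1 −= (-2)R0 → (0, -1, 3, -1, 7)
  clear (2,0): R2 −= (-1)R0 → (0, 1/2, 3/2, 9/2, -2)
pivot(1,1)=-1: scale R1 → (0, 1, -3, 1, -7)
  clear (0,1): R0 −= (-1/2)R1 → (1, 0, 0, 1, -3/2)
  clear (2,1): R2 −= (1/2)R1 → (0, 0, 3, 4, 3/2)
  clear (3,1): R3 −= (-3)R1 → (0, 0, -12, 3, -25)
pivot(2,2)=3: scale R2 → (0, 0, 1, 4/3, 1/2)
  clear (1,2): R1 −= (-3)R2 → (0, 1, 0, 5, -11/2)
  clear (3,2): R3 −= (-12)R2 → (0, 0, 0, 19, -19)
pivot(3,3)=19: scale R3 → (0, 0, 0, 1, -1)
  clear (0,3): R0 −= (1)R3 → (1, 0, 0, 0, -1/2)
  clear (1,3): R1 −= (5)R3 → (0, 1, 0, 0, -1/2)
  clear (2,3): R2 −= (4/3)R3 → (0, 0, 1, 0, 11/6)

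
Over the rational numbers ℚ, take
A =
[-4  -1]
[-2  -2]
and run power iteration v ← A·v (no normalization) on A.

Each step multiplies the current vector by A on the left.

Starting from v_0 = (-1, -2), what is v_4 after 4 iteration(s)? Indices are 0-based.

v_0 = (-1, -2).
v_1 = A·v_0 = (6, 6).
v_2 = A·v_1 = (-30, -24).
v_3 = A·v_2 = (144, 108).
v_4 = A·v_3 = (-684, -504).

v_4 = (-684, -504)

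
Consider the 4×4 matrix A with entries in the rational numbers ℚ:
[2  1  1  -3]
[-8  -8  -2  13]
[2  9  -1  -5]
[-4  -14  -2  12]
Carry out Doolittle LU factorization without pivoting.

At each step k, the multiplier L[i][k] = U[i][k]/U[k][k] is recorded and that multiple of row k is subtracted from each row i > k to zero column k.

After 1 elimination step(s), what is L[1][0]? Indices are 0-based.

L[1][0] = -4

Step 1: pivot at (0,0) is 2.
  row1 ← row1 − (-4)·row0  ⇒  L[1][0]=-4, U row1=(0, -4, 2, 1)
  row2 ← row2 − (1)·row0  ⇒  L[2][0]=1, U row2=(0, 8, -2, -2)
  row3 ← row3 − (-2)·row0  ⇒  L[3][0]=-2, U row3=(0, -12, 0, 6)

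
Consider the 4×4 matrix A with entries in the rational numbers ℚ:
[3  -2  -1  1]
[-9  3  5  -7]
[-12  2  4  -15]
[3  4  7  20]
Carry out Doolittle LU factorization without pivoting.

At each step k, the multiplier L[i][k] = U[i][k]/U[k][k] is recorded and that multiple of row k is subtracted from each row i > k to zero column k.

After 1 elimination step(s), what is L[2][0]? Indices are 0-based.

L[2][0] = -4

[col 0] pivot 3
  R1 -= -3*R0 → (0, -3, 2, -4)  (L[1][0] := -3)
  R2 -= -4*R0 → (0, -6, 0, -11)  (L[2][0] := -4)
  R3 -= 1*R0 → (0, 6, 8, 19)  (L[3][0] := 1)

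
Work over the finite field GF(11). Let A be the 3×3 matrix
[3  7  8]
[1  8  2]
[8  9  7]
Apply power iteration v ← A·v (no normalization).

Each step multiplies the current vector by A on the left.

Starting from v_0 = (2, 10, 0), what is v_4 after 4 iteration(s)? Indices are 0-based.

v_4 = (9, 10, 5)

v_0 = (2, 10, 0).
v_1 = A·v_0 = (10, 5, 7).
v_2 = A·v_1 = (0, 9, 9).
v_3 = A·v_2 = (3, 2, 1).
v_4 = A·v_3 = (9, 10, 5).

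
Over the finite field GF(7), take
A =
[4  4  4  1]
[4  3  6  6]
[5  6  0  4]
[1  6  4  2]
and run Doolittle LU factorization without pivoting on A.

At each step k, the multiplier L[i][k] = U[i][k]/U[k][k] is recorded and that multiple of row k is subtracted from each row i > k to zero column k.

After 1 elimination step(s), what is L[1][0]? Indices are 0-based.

k=0: U[0][0]=4
  eliminate (1,0): mult=1, new row 1: (0, 6, 2, 5); set L[1][0]=1
  eliminate (2,0): mult=3, new row 2: (0, 1, 2, 1); set L[2][0]=3
  eliminate (3,0): mult=2, new row 3: (0, 5, 3, 0); set L[3][0]=2

L[1][0] = 1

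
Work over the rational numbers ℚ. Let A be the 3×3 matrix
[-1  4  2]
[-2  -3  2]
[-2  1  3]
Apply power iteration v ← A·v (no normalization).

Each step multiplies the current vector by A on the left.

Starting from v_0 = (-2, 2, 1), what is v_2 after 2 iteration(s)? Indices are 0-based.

v_0 = (-2, 2, 1).
v_1 = A·v_0 = (12, 0, 9).
v_2 = A·v_1 = (6, -6, 3).

v_2 = (6, -6, 3)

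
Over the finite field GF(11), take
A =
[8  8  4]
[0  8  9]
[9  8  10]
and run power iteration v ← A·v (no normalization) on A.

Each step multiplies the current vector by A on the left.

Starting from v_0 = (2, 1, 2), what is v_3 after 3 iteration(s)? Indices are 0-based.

v_0 = (2, 1, 2).
v_1 = A·v_0 = (10, 4, 2).
v_2 = A·v_1 = (10, 6, 10).
v_3 = A·v_2 = (3, 6, 7).

v_3 = (3, 6, 7)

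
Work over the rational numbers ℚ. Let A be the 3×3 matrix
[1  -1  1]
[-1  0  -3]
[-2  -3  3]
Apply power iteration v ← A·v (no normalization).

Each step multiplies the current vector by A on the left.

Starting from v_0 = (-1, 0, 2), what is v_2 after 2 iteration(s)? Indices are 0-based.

v_2 = (14, -25, 37)

v_0 = (-1, 0, 2).
v_1 = A·v_0 = (1, -5, 8).
v_2 = A·v_1 = (14, -25, 37).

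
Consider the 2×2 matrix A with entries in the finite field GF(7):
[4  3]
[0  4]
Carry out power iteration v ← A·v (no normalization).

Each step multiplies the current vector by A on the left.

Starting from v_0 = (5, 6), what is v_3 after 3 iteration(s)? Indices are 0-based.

v_3 = (1, 6)

v_0 = (5, 6).
v_1 = A·v_0 = (3, 3).
v_2 = A·v_1 = (0, 5).
v_3 = A·v_2 = (1, 6).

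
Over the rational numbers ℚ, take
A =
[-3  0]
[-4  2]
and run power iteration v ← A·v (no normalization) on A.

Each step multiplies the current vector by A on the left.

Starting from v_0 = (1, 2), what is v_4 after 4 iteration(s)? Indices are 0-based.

v_0 = (1, 2).
v_1 = A·v_0 = (-3, 0).
v_2 = A·v_1 = (9, 12).
v_3 = A·v_2 = (-27, -12).
v_4 = A·v_3 = (81, 84).

v_4 = (81, 84)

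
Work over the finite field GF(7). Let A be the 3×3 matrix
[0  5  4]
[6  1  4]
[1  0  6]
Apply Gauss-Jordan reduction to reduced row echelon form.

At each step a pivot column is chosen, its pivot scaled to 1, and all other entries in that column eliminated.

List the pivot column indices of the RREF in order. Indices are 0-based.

pivot(0,0): swap R0↔R1
pivot(0,0)=6: scale R0 → (1, 6, 3)
  clear (2,0): R2 −= (1)R0 → (0, 1, 3)
pivot(1,1)=5: scale R1 → (0, 1, 5)
  clear (0,1): R0 −= (6)R1 → (1, 0, 1)
  clear (2,1): R2 −= (1)R1 → (0, 0, 5)
pivot(2,2)=5: scale R2 → (0, 0, 1)
  clear (0,2): R0 −= (1)R2 → (1, 0, 0)
  clear (1,2): R1 −= (5)R2 → (0, 1, 0)

pivot columns: 0, 1, 2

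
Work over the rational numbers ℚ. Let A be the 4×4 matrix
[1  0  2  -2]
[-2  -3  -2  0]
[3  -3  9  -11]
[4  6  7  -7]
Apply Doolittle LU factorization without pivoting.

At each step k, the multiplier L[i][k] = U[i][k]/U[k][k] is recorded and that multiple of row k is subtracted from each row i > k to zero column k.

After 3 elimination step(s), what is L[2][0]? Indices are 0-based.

L[2][0] = 3

[col 0] pivot 1
  R1 -= -2*R0 → (0, -3, 2, -4)  (L[1][0] := -2)
  R2 -= 3*R0 → (0, -3, 3, -5)  (L[2][0] := 3)
  R3 -= 4*R0 → (0, 6, -1, 1)  (L[3][0] := 4)
[col 1] pivot -3
  R2 -= 1*R1 → (0, 0, 1, -1)  (L[2][1] := 1)
  R3 -= -2*R1 → (0, 0, 3, -7)  (L[3][1] := -2)
[col 2] pivot 1
  R3 -= 3*R2 → (0, 0, 0, -4)  (L[3][2] := 3)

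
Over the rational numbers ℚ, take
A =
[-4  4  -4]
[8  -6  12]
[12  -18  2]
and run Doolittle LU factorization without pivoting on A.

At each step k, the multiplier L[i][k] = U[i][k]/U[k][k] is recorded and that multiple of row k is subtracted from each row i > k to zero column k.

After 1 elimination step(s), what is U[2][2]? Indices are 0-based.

U[2][2] = -10

Step 1: pivot at (0,0) is -4.
  row1 ← row1 − (-2)·row0  ⇒  L[1][0]=-2, U row1=(0, 2, 4)
  row2 ← row2 − (-3)·row0  ⇒  L[2][0]=-3, U row2=(0, -6, -10)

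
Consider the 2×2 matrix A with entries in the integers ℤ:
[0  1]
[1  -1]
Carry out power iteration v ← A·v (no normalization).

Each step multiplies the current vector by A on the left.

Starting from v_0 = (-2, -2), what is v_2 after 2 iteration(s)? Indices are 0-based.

v_0 = (-2, -2).
v_1 = A·v_0 = (-2, 0).
v_2 = A·v_1 = (0, -2).

v_2 = (0, -2)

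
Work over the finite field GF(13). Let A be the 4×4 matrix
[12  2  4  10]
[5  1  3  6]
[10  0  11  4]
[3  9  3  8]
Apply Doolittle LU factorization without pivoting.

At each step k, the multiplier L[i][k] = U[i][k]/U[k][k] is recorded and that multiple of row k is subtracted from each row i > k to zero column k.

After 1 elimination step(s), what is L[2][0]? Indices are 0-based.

Step 1: pivot at (0,0) is 12.
  row1 ← row1 − (8)·row0  ⇒  L[1][0]=8, U row1=(0, 11, 10, 4)
  row2 ← row2 − (3)·row0  ⇒  L[2][0]=3, U row2=(0, 7, 12, 0)
  row3 ← row3 − (10)·row0  ⇒  L[3][0]=10, U row3=(0, 2, 2, 12)

L[2][0] = 3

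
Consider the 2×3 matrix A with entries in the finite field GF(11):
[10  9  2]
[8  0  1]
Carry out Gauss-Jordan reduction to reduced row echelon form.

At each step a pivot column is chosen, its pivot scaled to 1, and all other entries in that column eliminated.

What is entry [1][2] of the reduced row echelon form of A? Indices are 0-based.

pivot(0,0)=10: scale R0 → (1, 2, 9)
  clear (1,0): R1 −= (8)R0 → (0, 6, 6)
pivot(1,1)=6: scale R1 → (0, 1, 1)
  clear (0,1): R0 −= (2)R1 → (1, 0, 7)

M[1][2] = 1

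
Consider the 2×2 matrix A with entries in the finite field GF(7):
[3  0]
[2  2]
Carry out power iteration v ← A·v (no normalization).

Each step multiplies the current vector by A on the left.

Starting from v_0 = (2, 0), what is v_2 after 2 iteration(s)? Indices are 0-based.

v_0 = (2, 0).
v_1 = A·v_0 = (6, 4).
v_2 = A·v_1 = (4, 6).

v_2 = (4, 6)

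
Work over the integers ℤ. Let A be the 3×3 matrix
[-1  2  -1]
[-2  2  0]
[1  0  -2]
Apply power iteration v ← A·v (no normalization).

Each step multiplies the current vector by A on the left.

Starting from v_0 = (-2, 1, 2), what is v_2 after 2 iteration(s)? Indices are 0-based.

v_2 = (16, 8, 14)

v_0 = (-2, 1, 2).
v_1 = A·v_0 = (2, 6, -6).
v_2 = A·v_1 = (16, 8, 14).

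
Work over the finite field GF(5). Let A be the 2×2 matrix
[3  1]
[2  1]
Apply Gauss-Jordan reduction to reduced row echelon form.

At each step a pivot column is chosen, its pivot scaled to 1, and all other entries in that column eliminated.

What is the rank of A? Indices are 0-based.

step 1: normalize row 0 (÷3) = (1, 2)
  row 1: subtract 2×row0 = (0, 2)
step 2: normalize row 1 (÷2) = (0, 1)
  row 0: subtract 2×row1 = (1, 0)

rank = 2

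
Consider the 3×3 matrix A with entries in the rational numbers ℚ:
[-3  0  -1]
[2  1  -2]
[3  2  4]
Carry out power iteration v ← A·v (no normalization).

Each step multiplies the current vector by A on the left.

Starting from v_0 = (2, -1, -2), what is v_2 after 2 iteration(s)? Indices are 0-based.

v_2 = (16, 7, -14)

v_0 = (2, -1, -2).
v_1 = A·v_0 = (-4, 7, -4).
v_2 = A·v_1 = (16, 7, -14).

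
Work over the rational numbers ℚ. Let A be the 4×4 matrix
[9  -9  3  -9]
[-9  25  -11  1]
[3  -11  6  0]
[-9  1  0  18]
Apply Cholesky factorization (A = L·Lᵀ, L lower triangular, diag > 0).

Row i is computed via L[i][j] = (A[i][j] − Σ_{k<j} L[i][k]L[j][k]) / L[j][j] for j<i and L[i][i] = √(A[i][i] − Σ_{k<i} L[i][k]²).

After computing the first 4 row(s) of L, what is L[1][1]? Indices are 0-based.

Step 1: L[0][0] = √(9) = 3.
  L[1][0] = (-9) / L[0][0] = -3.
Step 2: L[1][1] = √(16) = 4.
  L[2][0] = (3) / L[0][0] = 1.
  L[2][1] = (-8) / L[1][1] = -2.
Step 3: L[2][2] = √(1) = 1.
  L[3][0] = (-9) / L[0][0] = -3.
  L[3][1] = (-8) / L[1][1] = -2.
  L[3][2] = (-1) / L[2][2] = -1.
Step 4: L[3][3] = √(4) = 2.

L[1][1] = 4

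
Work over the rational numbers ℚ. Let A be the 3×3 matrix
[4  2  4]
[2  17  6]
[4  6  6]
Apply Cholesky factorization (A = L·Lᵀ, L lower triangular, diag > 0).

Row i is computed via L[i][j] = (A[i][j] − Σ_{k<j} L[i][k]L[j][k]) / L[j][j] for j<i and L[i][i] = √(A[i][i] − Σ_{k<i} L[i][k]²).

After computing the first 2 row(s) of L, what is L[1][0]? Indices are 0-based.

Step 1: L[0][0] = √(4) = 2.
  L[1][0] = (2) / L[0][0] = 1.
Step 2: L[1][1] = √(16) = 4.

L[1][0] = 1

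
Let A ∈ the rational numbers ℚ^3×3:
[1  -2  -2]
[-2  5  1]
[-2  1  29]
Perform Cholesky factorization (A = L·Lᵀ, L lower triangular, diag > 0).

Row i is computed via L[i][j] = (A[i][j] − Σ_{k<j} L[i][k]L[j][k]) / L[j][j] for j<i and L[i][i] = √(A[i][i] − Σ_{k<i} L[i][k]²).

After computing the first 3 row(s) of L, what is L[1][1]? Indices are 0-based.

Step 1: L[0][0] = √(1) = 1.
  L[1][0] = (-2) / L[0][0] = -2.
Step 2: L[1][1] = √(1) = 1.
  L[2][0] = (-2) / L[0][0] = -2.
  L[2][1] = (-3) / L[1][1] = -3.
Step 3: L[2][2] = √(16) = 4.

L[1][1] = 1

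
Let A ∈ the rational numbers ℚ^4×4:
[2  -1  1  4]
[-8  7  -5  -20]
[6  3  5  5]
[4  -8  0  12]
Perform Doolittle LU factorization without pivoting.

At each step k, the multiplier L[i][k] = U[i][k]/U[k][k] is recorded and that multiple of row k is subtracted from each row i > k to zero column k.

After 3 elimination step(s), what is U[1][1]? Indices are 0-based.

k=0: U[0][0]=2
  eliminate (1,0): mult=-4, new row 1: (0, 3, -1, -4); set L[1][0]=-4
  eliminate (2,0): mult=3, new row 2: (0, 6, 2, -7); set L[2][0]=3
  eliminate (3,0): mult=2, new row 3: (0, -6, -2, 4); set L[3][0]=2
k=1: U[1][1]=3
  eliminate (2,1): mult=2, new row 2: (0, 0, 4, 1); set L[2][1]=2
  eliminate (3,1): mult=-2, new row 3: (0, 0, -4, -4); set L[3][1]=-2
k=2: U[2][2]=4
  eliminate (3,2): mult=-1, new row 3: (0, 0, 0, -3); set L[3][2]=-1

U[1][1] = 3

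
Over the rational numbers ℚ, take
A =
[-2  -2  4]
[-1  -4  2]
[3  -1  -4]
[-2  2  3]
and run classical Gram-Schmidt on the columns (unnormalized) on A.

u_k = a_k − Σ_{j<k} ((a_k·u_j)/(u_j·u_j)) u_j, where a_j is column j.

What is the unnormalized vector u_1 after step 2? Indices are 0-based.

Step 1: u_0 = a_0 = (-2, -1, 3, -2).
Step 2: u_1 = a_1 − (1/18)·u_0 = (-17/9, -71/18, -7/6, 19/9).

u_1 = (-17/9, -71/18, -7/6, 19/9)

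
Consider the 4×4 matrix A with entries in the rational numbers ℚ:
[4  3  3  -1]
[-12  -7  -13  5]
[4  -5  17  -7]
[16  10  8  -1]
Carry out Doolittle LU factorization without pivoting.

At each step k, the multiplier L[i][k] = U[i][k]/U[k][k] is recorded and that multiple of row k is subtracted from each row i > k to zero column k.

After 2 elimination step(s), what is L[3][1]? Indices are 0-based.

[col 0] pivot 4
  R1 -= -3*R0 → (0, 2, -4, 2)  (L[1][0] := -3)
  R2 -= 1*R0 → (0, -8, 14, -6)  (L[2][0] := 1)
  R3 -= 4*R0 → (0, -2, -4, 3)  (L[3][0] := 4)
[col 1] pivot 2
  R2 -= -4*R1 → (0, 0, -2, 2)  (L[2][1] := -4)
  R3 -= -1*R1 → (0, 0, -8, 5)  (L[3][1] := -1)

L[3][1] = -1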